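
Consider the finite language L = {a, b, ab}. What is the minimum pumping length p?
p = 3

For a finite language L, the pumping lemma holds vacuously if p > max|s| for s ∈ L.

The longest string in L = {a, b, ab} has length 2.
If p = 3, then no string s ∈ L has |s| ≥ p, so the condition is vacuously true.

The minimum pumping length is p = 3.

Why no smaller p works: for any p ≤ 2, the longest string s ∈ L has |s| = 2 ≥ p, so it would
have to be pumpable; but pumping up (i = 2, 3, ...) produces ever longer strings, which cannot all lie in the
finite language L. So the pumping property fails for every p ≤ 2.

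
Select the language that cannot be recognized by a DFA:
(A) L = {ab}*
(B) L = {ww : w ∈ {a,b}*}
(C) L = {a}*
(B) {ww : w ∈ {a,b}*}

(B) L = {ww : w ∈ {a,b}*} is NOT regular.

The pumping lemma can be used to prove this:
After pumping, the two halves no longer match

The other languages are regular because they can be recognized by finite automata.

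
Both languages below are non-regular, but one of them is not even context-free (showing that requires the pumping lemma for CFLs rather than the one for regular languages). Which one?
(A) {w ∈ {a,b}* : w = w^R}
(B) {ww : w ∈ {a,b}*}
(B) {ww : w ∈ {a,b}*}

(B) {ww : w ∈ {a,b}*} requires the CFL pumping lemma.

- {w ∈ {a,b}* : w = w^R} is context-free (but not regular)
  • Can be shown non-regular with the regular pumping lemma
  • After pumping, the string is no longer symmetric

- {ww : w ∈ {a,b}*} is NOT context-free
  • Requires the CFL pumping lemma to prove
  • Even a PDA cannot compare two arbitrary halves symbol by symbol; CFL pumping on a^p b^p a^p b^p fails

The CFL pumping lemma is "stronger" in that it can prove non-membership
in the larger class of context-free languages.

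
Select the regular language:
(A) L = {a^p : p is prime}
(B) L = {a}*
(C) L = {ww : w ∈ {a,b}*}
(B) {a}*

(B) L = {a}* is regular.

This can be recognized by a finite automaton (DFA/NFA).
Regular expressions like {a}* define regular languages.

The other choices are not regular:
- {ww : w ∈ {a,b}*}: After pumping, the two halves no longer match
- {a^p : p is prime}: After pumping, the length becomes composite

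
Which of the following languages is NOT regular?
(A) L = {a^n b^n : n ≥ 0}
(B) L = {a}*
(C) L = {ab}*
(A) {a^n b^n : n ≥ 0}

(A) L = {a^n b^n : n ≥ 0} is NOT regular.

The pumping lemma can be used to prove this:
After pumping, the number of a's and b's become unequal

The other languages are regular because they can be recognized by finite automata.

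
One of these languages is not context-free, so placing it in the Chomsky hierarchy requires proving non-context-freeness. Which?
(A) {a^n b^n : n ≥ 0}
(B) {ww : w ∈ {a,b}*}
(B) {ww : w ∈ {a,b}*}

(B) {ww : w ∈ {a,b}*} requires the CFL pumping lemma.

- {a^n b^n : n ≥ 0} is context-free (but not regular)
  • Can be shown non-regular with the regular pumping lemma
  • After pumping, the number of a's and b's become unequal

- {ww : w ∈ {a,b}*} is NOT context-free
  • Requires the CFL pumping lemma to prove
  • Cannot verify equality of two arbitrary substrings

The CFL pumping lemma is "stronger" in that it can prove non-membership
in the larger class of context-free languages.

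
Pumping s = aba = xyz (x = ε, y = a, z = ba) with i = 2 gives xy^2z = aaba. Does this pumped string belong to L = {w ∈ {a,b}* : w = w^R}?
No

xy²z = ε · aa · ba = aaba.
aaba reversed is abaa ≠ aaba, so it is not a palindrome and is not in L.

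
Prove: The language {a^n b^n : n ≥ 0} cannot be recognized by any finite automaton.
Assume for contradiction that L is regular, and let p ≥ 1 be the pumping length given by the pumping lemma.
Choose s = a^p b^p. Then s ∈ L and |s| = 2p ≥ p.
By the pumping lemma, s = xyz for some x, y, z with |xy| ≤ p, |y| ≥ 1, and xy^i z ∈ L for every i ≥ 0.
Since |xy| ≤ p and the first p symbols of s are all a's, we must have y = a^k for some k with 1 ≤ k ≤ p.

Take i = 2: xy²z = a^(p + k) b^p.
This string has p + k a's but p b's, and p + k > p because k ≥ 1. So xy²z ∉ L.

This contradicts the pumping lemma, which requires xy^i z ∈ L for all i ≥ 0.
Hence L = {a^n b^n : n ≥ 0} is not regular. ∎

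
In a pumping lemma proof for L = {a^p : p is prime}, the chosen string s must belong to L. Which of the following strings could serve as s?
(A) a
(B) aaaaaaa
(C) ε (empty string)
(B) aaaaaaa

The pumping lemma is applied to a string s that lies in L, so first check membership of each option:
- (A) a has length 1, which is not prime, so it is not in L ✗
- (B) aaaaaaa has length 7, which is prime, so it is in L ✓
- (C) ε has length 0, which is not prime, so it is not in L ✗

Only (B) aaaaaaa is in L, so it is the only candidate that could play the role of s.
(In a complete proof one picks s in terms of the pumping length p so that |s| ≥ p is guaranteed; a fixed string like aaaaaaa illustrates the shape of such an s.)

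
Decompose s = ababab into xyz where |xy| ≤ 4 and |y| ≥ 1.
x = 'aba', y = 'b', z = 'ab'

For s = ababab and p = 4, one valid decomposition is:
- x = 'aba' (length 3)
- y = 'b' (length 1)
- z = 'ab' (length 2)

Verification:
- xyz = 'aba' + 'b' + 'ab' = ababab ✓
- |xy| = 4 ≤ 4 ✓
- |y| = 1 > 0 ✓

All pumping lemma constraints are satisfied.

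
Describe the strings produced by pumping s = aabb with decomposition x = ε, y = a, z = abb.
{xy^i z : i ≥ 0} = {a^(i+1) b^2 : i ≥ 0} = {abb, aabb, aaabb, ...}

With x = ε, y = a, z = abb: Starting with aabb and pumping the first 'a' (z = abb keeps the second 'a'), we get strings with i+1 a's followed by 2 b's for i = 0, 1, 2, ...; note bb is not produced because z always contributes one a.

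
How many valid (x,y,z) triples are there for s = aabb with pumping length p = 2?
3

For s = 'aabb' with pumping length p = 2:

Constraints: |xy| ≤ 2, |y| > 0

Valid decompositions (|xy| ≤ p, |y| ≥ 1):
  • x='', y='a', z='abb'
  • x='a', y='a', z='bb'
  • x='', y='aa', z='bb'

Total count: 3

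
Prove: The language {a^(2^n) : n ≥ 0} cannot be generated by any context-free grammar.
Assume for contradiction that L is context-free, and let p ≥ 1 be the pumping length given by the pumping lemma for CFLs.
Choose s = a^(2^p). Then s ∈ L and |s| = 2^p ≥ p.
By the CFL pumping lemma, s = uvxyz for some u, v, x, y, z with |vxy| ≤ p, |vy| ≥ 1, and uv^i xy^i z ∈ L for every i ≥ 0.
All symbols are a's, so only lengths matter: let k = |vy|, with 1 ≤ k ≤ |vxy| ≤ p < 2^p.

Take i = 2: |uv²xy²z| = 2^p + k, and 2^p < 2^p + k < 2^p + 2^p = 2^(p+1).
So the length lies strictly between consecutive powers of two and is not a power of 2; uv²xy²z ∉ L.

This contradicts the CFL pumping lemma, which requires uv^i xy^i z ∈ L for all i ≥ 0.
Hence L = {a^(2^n) : n ≥ 0} is not context-free. ∎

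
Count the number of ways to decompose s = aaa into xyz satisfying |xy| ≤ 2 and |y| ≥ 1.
3

For s = 'aaa' with pumping length p = 2:

Constraints: |xy| ≤ 2, |y| > 0

Valid decompositions (|xy| ≤ p, |y| ≥ 1):
  • x='', y='a', z='aa'
  • x='a', y='a', z='a'
  • x='', y='aa', z='a'

Total count: 3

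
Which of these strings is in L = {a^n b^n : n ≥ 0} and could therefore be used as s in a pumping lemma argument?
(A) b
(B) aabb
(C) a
(B) aabb

The pumping lemma is applied to a string s that lies in L, so first check membership of each option:
- (A) b has 0 a's and 1 b's; 0 ≠ 1, so it is not in L ✗
- (B) aabb = a^2 b^2 has equal counts (2 = 2), so it is in L ✓
- (C) a has 1 a's and 0 b's; 1 ≠ 0, so it is not in L ✗

Only (B) aabb is in L, so it is the only candidate that could play the role of s.
(In a complete proof one picks s in terms of the pumping length p so that |s| ≥ p is guaranteed; a fixed string like aabb illustrates the shape of such an s.)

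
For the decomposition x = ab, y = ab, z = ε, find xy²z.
ababab

Given x = 'ab', y = 'ab', z = '' and i = 2:

xy^2z = x + y·y·...·y (2 times) + z
       = 'ab' + 'ab'^2 + ''
       = 'ab' + 'abab' + ''
       = 'ababab'

The pumped string is 'ababab' with length 6.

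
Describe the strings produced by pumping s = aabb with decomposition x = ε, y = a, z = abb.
{xy^i z : i ≥ 0} = {a^(i+1) b^2 : i ≥ 0} = {abb, aabb, aaabb, ...}

With x = ε, y = a, z = abb: Starting with aabb and pumping the first 'a' (z = abb keeps the second 'a'), we get strings with i+1 a's followed by 2 b's for i = 0, 1, 2, ...; note bb is not produced because z always contributes one a.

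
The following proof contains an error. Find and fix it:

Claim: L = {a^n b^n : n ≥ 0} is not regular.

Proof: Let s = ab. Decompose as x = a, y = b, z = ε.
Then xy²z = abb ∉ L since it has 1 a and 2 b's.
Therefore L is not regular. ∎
Error: The string s = ab might be shorter than the pumping length p.

Correction: Choose s = a^p b^p to ensure |s| ≥ p. Also, the decomposition is wrong: with |xy| ≤ p, y cannot include b's when s starts with p a's.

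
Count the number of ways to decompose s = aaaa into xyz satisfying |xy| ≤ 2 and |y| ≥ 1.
3

For s = 'aaaa' with pumping length p = 2:

Constraints: |xy| ≤ 2, |y| > 0

Valid decompositions (|xy| ≤ p, |y| ≥ 1):
  • x='', y='a', z='aaa'
  • x='a', y='a', z='aa'
  • x='', y='aa', z='aa'

Total count: 3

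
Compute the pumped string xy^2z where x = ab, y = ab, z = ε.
ababab

Given x = 'ab', y = 'ab', z = '' and i = 2:

xy^2z = x + y·y·...·y (2 times) + z
       = 'ab' + 'ab'^2 + ''
       = 'ab' + 'abab' + ''
       = 'ababab'

The pumped string is 'ababab' with length 6.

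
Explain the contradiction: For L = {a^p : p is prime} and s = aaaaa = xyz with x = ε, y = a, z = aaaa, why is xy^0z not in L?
xy⁰z = aaaa ∉ L

Pumping with i = 0 replaces y = a by y⁰ = ε:
- Original: s = xyz = aaaaa; aaaaa has length 5, which is prime, so it is in L
- Pumped: xy⁰z = ε · ε · aaaa = aaaa
- aaaa has length 4 = 2 × 2, which is not prime, so it is not in L

The pumping lemma would require xy⁰z ∈ L, so this decomposition yields a contradiction.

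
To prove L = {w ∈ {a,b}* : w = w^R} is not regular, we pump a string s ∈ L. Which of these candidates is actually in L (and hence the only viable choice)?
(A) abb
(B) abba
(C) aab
(B) abba

The pumping lemma is applied to a string s that lies in L, so first check membership of each option:
- (A) abb reversed is bba ≠ abb, so it is not a palindrome and is not in L ✗
- (B) abba reversed is abba, the same string, so it is a palindrome and is in L ✓
- (C) aab reversed is baa ≠ aab, so it is not a palindrome and is not in L ✗

Only (B) abba is in L, so it is the only candidate that could play the role of s.
(In a complete proof one picks s in terms of the pumping length p so that |s| ≥ p is guaranteed; a fixed string like abba illustrates the shape of such an s.)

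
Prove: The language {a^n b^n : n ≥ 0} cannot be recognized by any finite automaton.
Assume for contradiction that L is regular, and let p ≥ 1 be the pumping length given by the pumping lemma.
Choose s = a^p b^p. Then s ∈ L and |s| = 2p ≥ p.
By the pumping lemma, s = xyz for some x, y, z with |xy| ≤ p, |y| ≥ 1, and xy^i z ∈ L for every i ≥ 0.
Since |xy| ≤ p and the first p symbols of s are all a's, we must have y = a^k for some k with 1 ≤ k ≤ p.

Take i = 2: xy²z = a^(p + k) b^p.
This string has p + k a's but p b's, and p + k > p because k ≥ 1. So xy²z ∉ L.

This contradicts the pumping lemma, which requires xy^i z ∈ L for all i ≥ 0.
Hence L = {a^n b^n : n ≥ 0} is not regular. ∎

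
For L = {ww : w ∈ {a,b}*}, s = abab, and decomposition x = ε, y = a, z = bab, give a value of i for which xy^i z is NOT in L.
i = 0

xy⁰z = ε · ε · bab = bab; bab has odd length 3, so it cannot be written as ww and is not in L.
(Other choices also work, e.g. i = 2, 3; only i = 1 is guaranteed to stay in L since xy¹z = s.)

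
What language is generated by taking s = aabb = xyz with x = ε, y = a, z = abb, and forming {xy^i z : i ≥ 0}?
{xy^i z : i ≥ 0} = {a^(i+1) b^2 : i ≥ 0} = {abb, aabb, aaabb, ...}

With x = ε, y = a, z = abb: Starting with aabb and pumping the first 'a' (z = abb keeps the second 'a'), we get strings with i+1 a's followed by 2 b's for i = 0, 1, 2, ...; note bb is not produced because z always contributes one a.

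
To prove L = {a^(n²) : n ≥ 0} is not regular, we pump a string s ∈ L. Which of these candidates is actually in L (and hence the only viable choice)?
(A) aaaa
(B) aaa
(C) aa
(A) aaaa

The pumping lemma is applied to a string s that lies in L, so first check membership of each option:
- (A) aaaa has length 4 = 2², a perfect square, so it is in L ✓
- (B) aaa has length 3, strictly between 1² = 1 and 2² = 4, so it is not in L ✗
- (C) aa has length 2, strictly between 1² = 1 and 2² = 4, so it is not in L ✗

Only (A) aaaa is in L, so it is the only candidate that could play the role of s.
(In a complete proof one picks s in terms of the pumping length p so that |s| ≥ p is guaranteed; a fixed string like aaaa illustrates the shape of such an s.)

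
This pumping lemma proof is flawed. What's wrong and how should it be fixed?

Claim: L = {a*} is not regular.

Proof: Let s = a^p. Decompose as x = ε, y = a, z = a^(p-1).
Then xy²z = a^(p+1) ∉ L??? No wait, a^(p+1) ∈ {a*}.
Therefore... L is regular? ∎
Error: The proof attempts to show a*  is not regular, but a* IS regular!

Correction: a* is a regular language (recognized by a simple DFA with one accepting state and self-loop on 'a'). The pumping lemma can only prove non-regularity, not regularity. For regular languages, pumping always works.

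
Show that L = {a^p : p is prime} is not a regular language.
Assume for contradiction that L is regular, and let p ≥ 1 be the pumping length given by the pumping lemma.
Choose a prime q with q ≥ p (one exists because there are infinitely many primes) and let s = a^q. Then s ∈ L and |s| = q ≥ p.
By the pumping lemma, s = xyz for some x, y, z with |xy| ≤ p, |y| ≥ 1, and xy^i z ∈ L for every i ≥ 0.
Here y = a^k for some k with 1 ≤ k ≤ p, and xy^i z = a^(q + (i − 1)k) for every i ≥ 0.

Take i = q + 1: |xy^(q+1) z| = q + qk = q(k + 1).
Both factors satisfy q ≥ 2 and k + 1 ≥ 2, so q(k + 1) is composite, and xy^(q+1) z ∉ L.

This contradicts the pumping lemma, which requires xy^i z ∈ L for all i ≥ 0.
Hence L = {a^p : p is prime} is not regular. ∎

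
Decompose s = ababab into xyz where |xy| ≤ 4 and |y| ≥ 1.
x = 'a', y = 'bab', z = 'ab'

For s = ababab and p = 4, one valid decomposition is:
- x = 'a' (length 1)
- y = 'bab' (length 3)
- z = 'ab' (length 2)

Verification:
- xyz = 'a' + 'bab' + 'ab' = ababab ✓
- |xy| = 4 ≤ 4 ✓
- |y| = 3 > 0 ✓

All pumping lemma constraints are satisfied.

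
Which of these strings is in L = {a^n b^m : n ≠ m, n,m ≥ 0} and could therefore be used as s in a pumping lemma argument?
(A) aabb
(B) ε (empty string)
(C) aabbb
(C) aabbb

The pumping lemma is applied to a string s that lies in L, so first check membership of each option:
- (A) aabb = a^2 b^2 has n = m = 2, so it is not in L ✗
- (B) ε = a^0 b^0 has n = m = 0, so it is not in L ✗
- (C) aabbb = a^2 b^3 with 2 ≠ 3, so it is in L ✓

Only (C) aabbb is in L, so it is the only candidate that could play the role of s.
(In a complete proof one picks s in terms of the pumping length p so that |s| ≥ p is guaranteed; a fixed string like aabbb illustrates the shape of such an s.)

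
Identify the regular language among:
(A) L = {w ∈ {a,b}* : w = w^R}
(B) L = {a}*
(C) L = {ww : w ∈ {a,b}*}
(B) {a}*

(B) L = {a}* is regular.

This can be recognized by a finite automaton (DFA/NFA).
Regular expressions like {a}* define regular languages.

The other choices are not regular:
- {w ∈ {a,b}* : w = w^R}: After pumping, the string is no longer symmetric
- {ww : w ∈ {a,b}*}: After pumping, the two halves no longer match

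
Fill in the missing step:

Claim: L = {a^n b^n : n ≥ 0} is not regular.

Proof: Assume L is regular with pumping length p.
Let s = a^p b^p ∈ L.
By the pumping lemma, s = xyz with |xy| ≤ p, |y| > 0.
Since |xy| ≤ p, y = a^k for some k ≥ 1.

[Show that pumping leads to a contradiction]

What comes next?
Consider xy²z = a^(p+k) b^p.

Since k ≥ 1, we have p + k > p.
So xy²z has more a's than b's: (p+k) a's vs p b's.
This means xy²z ∉ L because a^n b^n requires equal counts.

This contradicts the pumping lemma which states xy²z ∈ L.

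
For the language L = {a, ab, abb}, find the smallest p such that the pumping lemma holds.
p = 4

For a finite language L, the pumping lemma holds vacuously if p > max|s| for s ∈ L.

The longest string in L = {a, ab, abb} has length 3.
If p = 4, then no string s ∈ L has |s| ≥ p, so the condition is vacuously true.

The minimum pumping length is p = 4.

Why no smaller p works: for any p ≤ 3, the longest string s ∈ L has |s| = 3 ≥ p, so it would
have to be pumpable; but pumping up (i = 2, 3, ...) produces ever longer strings, which cannot all lie in the
finite language L. So the pumping property fails for every p ≤ 3.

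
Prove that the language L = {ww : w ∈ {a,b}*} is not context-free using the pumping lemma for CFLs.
Assume for contradiction that L is context-free, and let p ≥ 1 be the pumping length given by the pumping lemma for CFLs.
Choose s = a^p b^p a^p b^p. Then s ∈ L (take w = a^p b^p) and |s| = 4p ≥ p.
By the CFL pumping lemma, s = uvxyz for some u, v, x, y, z with |vxy| ≤ p, |vy| ≥ 1, and uv^i xy^i z ∈ L for every i ≥ 0.

Write s as four blocks A₁ B₁ A₂ B₂ with A₁ = A₂ = a^p and B₁ = B₂ = b^p. Since |vxy| ≤ p, the window vxy lies inside at most two adjacent blocks. Take i = 0 and let t = uxz, so |t| = 4p − |vy| with 1 ≤ |vy| ≤ p. If |t| is odd, t ∉ L immediately, so assume |vy| is even (hence |vy| ≥ 2) and |t|/2 = 2p − |vy|/2, which satisfies p ≤ |t|/2 ≤ 2p − 1.

Case 1 (vxy inside A₁B₁): t = a^(p−j) b^(p−l) a^p b^p with j + l = |vy|. The second half of t has length < 2p, so it is a suffix of the trailing a^p b^p and ends in b; the first half is a^(p−j) b^(p−l) a^((j+l)/2), which ends in a because (j+l)/2 ≥ 1. The halves differ, so t ∉ L.

Case 2 (vxy inside B₁A₂, straddling the middle): t = a^p b^(p−j) a^(p−l) b^p with j + l = |vy|. If t = ww, then w is a prefix of t of length ≥ p, so w begins with a^p; and w is a suffix of t of length ≥ p, so w ends with b^p. That forces |w| ≥ 2p, contradicting |w| = |t|/2 ≤ 2p − 1. So t ∉ L.

Case 3 (vxy inside A₂B₂): t = a^p b^p a^(p−j) b^(p−l) with j + l = |vy|. The first half of t is a prefix of a^p b^p, so it begins with a; the second half is b^((j+l)/2) a^(p−j) b^(p−l), which begins with b. The halves differ, so t ∉ L.

In every case uv⁰xy⁰z = uxz ∉ L.

This contradicts the CFL pumping lemma, which requires uv^i xy^i z ∈ L for all i ≥ 0.
Hence L = {ww : w ∈ {a,b}*} is not context-free. ∎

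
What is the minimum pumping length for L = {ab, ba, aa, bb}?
p = 3

For a finite language L, the pumping lemma holds vacuously if p > max|s| for s ∈ L.

The longest string in L = {ab, ba, aa, bb} has length 2.
If p = 3, then no string s ∈ L has |s| ≥ p, so the condition is vacuously true.

The minimum pumping length is p = 3.

Why no smaller p works: for any p ≤ 2, the longest string s ∈ L has |s| = 2 ≥ p, so it would
have to be pumpable; but pumping up (i = 2, 3, ...) produces ever longer strings, which cannot all lie in the
finite language L. So the pumping property fails for every p ≤ 2.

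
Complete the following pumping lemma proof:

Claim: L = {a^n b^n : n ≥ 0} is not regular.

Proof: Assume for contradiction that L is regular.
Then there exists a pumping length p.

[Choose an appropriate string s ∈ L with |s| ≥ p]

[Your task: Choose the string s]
s = a^p b^p

This string is in L (has equal a's and b's) and has length 2p ≥ p.
Any decomposition xyz with |xy| ≤ p means y consists only of a's,
so pumping will unbalance the counts.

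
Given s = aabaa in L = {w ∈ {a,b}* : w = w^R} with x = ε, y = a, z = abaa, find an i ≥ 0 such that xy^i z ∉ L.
i = 2

xy²z = ε · aa · abaa = aaabaa; aaabaa reversed is aabaaa ≠ aaabaa, so it is not a palindrome and is not in L.
(Other choices also work, e.g. i = 0, 3; only i = 1 is guaranteed to stay in L since xy¹z = s.)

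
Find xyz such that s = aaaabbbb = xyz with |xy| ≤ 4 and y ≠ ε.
x = '', y = 'aaaa', z = 'bbbb'

For s = aaaabbbb and p = 4, one valid decomposition is:
- x = '' (length 0)
- y = 'aaaa' (length 4)
- z = 'bbbb' (length 4)

Verification:
- xyz = '' + 'aaaa' + 'bbbb' = aaaabbbb ✓
- |xy| = 4 ≤ 4 ✓
- |y| = 4 > 0 ✓

All pumping lemma constraints are satisfied.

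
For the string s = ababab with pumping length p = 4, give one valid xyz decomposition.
x = 'a', y = 'bab', z = 'ab'

For s = ababab and p = 4, one valid decomposition is:
- x = 'a' (length 1)
- y = 'bab' (length 3)
- z = 'ab' (length 2)

Verification:
- xyz = 'a' + 'bab' + 'ab' = ababab ✓
- |xy| = 4 ≤ 4 ✓
- |y| = 3 > 0 ✓

All pumping lemma constraints are satisfied.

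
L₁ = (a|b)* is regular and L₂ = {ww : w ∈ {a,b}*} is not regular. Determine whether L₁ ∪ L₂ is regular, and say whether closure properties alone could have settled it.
Yes — L₁ ∪ L₂ is regular.

{ww} ⊆ (a|b)*, so L₁ ∪ L₂ = (a|b)*, which is regular.

Note that the bare facts "L₁ regular, L₂ non-regular" do not settle the question by themselves: the closure of regular languages under ∪, ∩, complement and difference applies only when BOTH operands are regular. With a non-regular operand the result can come out regular or non-regular depending on the specific languages, so one has to work out L₁ ∪ L₂ for this particular pair, as above.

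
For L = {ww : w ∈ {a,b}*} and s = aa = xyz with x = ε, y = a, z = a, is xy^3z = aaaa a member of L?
Yes

xy³z = ε · aaa · a = aaaa.
aaaa splits into halves aa · aa, which are equal, so it is in L (w = aa).
(A single pumped string landing in L is not a contradiction by itself; a non-regularity proof needs some i for which xy^i z ∉ L, for every admissible decomposition.)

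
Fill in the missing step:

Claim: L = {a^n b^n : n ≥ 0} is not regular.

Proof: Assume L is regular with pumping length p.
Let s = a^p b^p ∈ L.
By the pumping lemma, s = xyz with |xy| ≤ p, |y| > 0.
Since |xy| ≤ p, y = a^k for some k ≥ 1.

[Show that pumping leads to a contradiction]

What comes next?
Consider xy²z = a^(p+k) b^p.

Since k ≥ 1, we have p + k > p.
So xy²z has more a's than b's: (p+k) a's vs p b's.
This means xy²z ∉ L because a^n b^n requires equal counts.

This contradicts the pumping lemma which states xy²z ∈ L.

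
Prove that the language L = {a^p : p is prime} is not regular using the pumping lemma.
Assume for contradiction that L is regular, and let p ≥ 1 be the pumping length given by the pumping lemma.
Choose a prime q with q ≥ p (one exists because there are infinitely many primes) and let s = a^q. Then s ∈ L and |s| = q ≥ p.
By the pumping lemma, s = xyz for some x, y, z with |xy| ≤ p, |y| ≥ 1, and xy^i z ∈ L for every i ≥ 0.
Here y = a^k for some k with 1 ≤ k ≤ p, and xy^i z = a^(q + (i − 1)k) for every i ≥ 0.

Take i = q + 1: |xy^(q+1) z| = q + qk = q(k + 1).
Both factors satisfy q ≥ 2 and k + 1 ≥ 2, so q(k + 1) is composite, and xy^(q+1) z ∉ L.

This contradicts the pumping lemma, which requires xy^i z ∈ L for all i ≥ 0.
Hence L = {a^p : p is prime} is not regular. ∎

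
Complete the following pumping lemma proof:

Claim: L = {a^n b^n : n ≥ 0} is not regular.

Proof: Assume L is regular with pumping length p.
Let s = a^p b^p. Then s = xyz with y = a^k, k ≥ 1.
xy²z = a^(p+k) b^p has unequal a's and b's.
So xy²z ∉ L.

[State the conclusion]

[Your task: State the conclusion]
This contradicts the pumping lemma for regular languages,
which guarantees xy^i z ∈ L for all i ≥ 0.

Since our assumption that L is regular leads to a contradiction,
we conclude that L = {a^n b^n : n ≥ 0} is NOT regular. ∎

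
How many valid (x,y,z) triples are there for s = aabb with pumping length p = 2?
3

For s = 'aabb' with pumping length p = 2:

Constraints: |xy| ≤ 2, |y| > 0

Valid decompositions (|xy| ≤ p, |y| ≥ 1):
  • x='', y='a', z='abb'
  • x='a', y='a', z='bb'
  • x='', y='aa', z='bb'

Total count: 3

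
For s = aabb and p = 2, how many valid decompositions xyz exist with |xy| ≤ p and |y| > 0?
3

For s = 'aabb' with pumping length p = 2:

Constraints: |xy| ≤ 2, |y| > 0

Valid decompositions (|xy| ≤ p, |y| ≥ 1):
  • x='', y='a', z='abb'
  • x='a', y='a', z='bb'
  • x='', y='aa', z='bb'

Total count: 3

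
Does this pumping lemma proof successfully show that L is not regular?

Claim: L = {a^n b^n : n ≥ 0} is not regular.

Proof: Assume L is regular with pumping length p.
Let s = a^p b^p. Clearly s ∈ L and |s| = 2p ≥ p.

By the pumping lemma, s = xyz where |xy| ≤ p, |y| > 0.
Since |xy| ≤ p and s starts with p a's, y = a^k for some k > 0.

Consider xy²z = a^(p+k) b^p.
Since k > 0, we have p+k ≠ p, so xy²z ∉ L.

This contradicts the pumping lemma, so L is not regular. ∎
The proof is correct.

This proof is valid because:
1. The string s = a^p b^p is correctly in L
2. The decomposition analysis is correct: y must consist only of a's
3. The contradiction is valid: pumping increases a's but not b's
4. The conclusion follows logically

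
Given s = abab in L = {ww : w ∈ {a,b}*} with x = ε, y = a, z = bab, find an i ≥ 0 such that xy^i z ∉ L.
i = 0

xy⁰z = ε · ε · bab = bab; bab has odd length 3, so it cannot be written as ww and is not in L.
(Other choices also work, e.g. i = 2, 3; only i = 1 is guaranteed to stay in L since xy¹z = s.)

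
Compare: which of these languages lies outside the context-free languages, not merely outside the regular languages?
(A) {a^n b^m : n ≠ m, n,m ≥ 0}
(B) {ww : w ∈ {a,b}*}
(B) {ww : w ∈ {a,b}*}

(B) {ww : w ∈ {a,b}*} requires the CFL pumping lemma.

- {a^n b^m : n ≠ m, n,m ≥ 0} is context-free (but not regular)
  • Can be shown non-regular with the regular pumping lemma
  • After pumping a's, we can make n = m

- {ww : w ∈ {a,b}*} is NOT context-free
  • Requires the CFL pumping lemma to prove
  • Cannot verify equality of two arbitrary substrings

The CFL pumping lemma is "stronger" in that it can prove non-membership
in the larger class of context-free languages.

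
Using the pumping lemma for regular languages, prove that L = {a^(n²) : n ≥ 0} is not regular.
Assume for contradiction that L is regular, and let p ≥ 1 be the pumping length given by the pumping lemma.
Choose s = a^(p²). Then s ∈ L and |s| = p² ≥ p.
By the pumping lemma, s = xyz for some x, y, z with |xy| ≤ p, |y| ≥ 1, and xy^i z ∈ L for every i ≥ 0.
Here y = a^k for some k with 1 ≤ k ≤ |xy| ≤ p.

Take i = 2: |xy²z| = p² + k.
Now p² < p² + k ≤ p² + p < p² + 2p + 1 = (p + 1)².
So |xy²z| lies strictly between the consecutive squares p² and (p + 1)², hence is not a perfect square, and xy²z ∉ L.

This contradicts the pumping lemma, which requires xy^i z ∈ L for all i ≥ 0.
Hence L = {a^(n²) : n ≥ 0} is not regular. ∎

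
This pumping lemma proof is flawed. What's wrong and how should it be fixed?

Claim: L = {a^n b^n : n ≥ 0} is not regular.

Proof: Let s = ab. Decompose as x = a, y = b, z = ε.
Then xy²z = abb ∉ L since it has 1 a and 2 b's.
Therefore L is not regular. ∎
Error: The string s = ab might be shorter than the pumping length p.

Correction: Choose s = a^p b^p to ensure |s| ≥ p. Also, the decomposition is wrong: with |xy| ≤ p, y cannot include b's when s starts with p a's.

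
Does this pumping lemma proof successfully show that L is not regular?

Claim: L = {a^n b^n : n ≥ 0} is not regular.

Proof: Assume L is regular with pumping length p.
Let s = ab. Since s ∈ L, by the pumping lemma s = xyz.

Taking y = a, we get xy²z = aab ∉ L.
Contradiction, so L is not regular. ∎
The proof is INCORRECT.

Error: The string s = ab may be shorter than p.
The pumping lemma only applies to strings with |s| ≥ p, and p is not under our control.
We must choose s in terms of p, e.g. s = a^p b^p, to ensure |s| ≥ p.
(The proof also fixes one particular y; a valid argument must handle every decomposition with |xy| ≤ p and |y| ≥ 1 — for s = a^p b^p this forces y = a^k, and then xy²z = a^(p+k) b^p ∉ L.)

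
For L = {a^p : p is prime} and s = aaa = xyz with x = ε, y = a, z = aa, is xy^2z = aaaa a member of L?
No

xy²z = ε · aa · aa = aaaa.
aaaa has length 4 = 2 × 2, which is not prime, so it is not in L.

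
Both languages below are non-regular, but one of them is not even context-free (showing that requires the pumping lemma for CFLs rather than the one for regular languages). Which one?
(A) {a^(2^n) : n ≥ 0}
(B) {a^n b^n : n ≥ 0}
(A) {a^(2^n) : n ≥ 0}

(A) {a^(2^n) : n ≥ 0} requires the CFL pumping lemma.

- {a^n b^n : n ≥ 0} is context-free (but not regular)
  • Can be shown non-regular with the regular pumping lemma
  • After pumping, the number of a's and b's become unequal

- {a^(2^n) : n ≥ 0} is NOT context-free
  • Requires the CFL pumping lemma to prove
  • Gaps between powers of 2 grow exponentially

The CFL pumping lemma is "stronger" in that it can prove non-membership
in the larger class of context-free languages.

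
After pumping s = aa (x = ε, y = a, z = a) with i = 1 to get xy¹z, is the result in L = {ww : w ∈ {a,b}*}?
Yes

xy¹z = ε · a · a = aa.
aa splits into halves a · a, which are equal, so it is in L (w = a).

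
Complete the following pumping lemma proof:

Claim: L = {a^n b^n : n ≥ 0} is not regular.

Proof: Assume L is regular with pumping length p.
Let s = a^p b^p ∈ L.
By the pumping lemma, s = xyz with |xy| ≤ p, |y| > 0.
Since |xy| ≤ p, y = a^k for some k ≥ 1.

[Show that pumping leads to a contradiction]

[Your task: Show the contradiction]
Consider xy²z = a^(p+k) b^p.

Since k ≥ 1, we have p + k > p.
So xy²z has more a's than b's: (p+k) a's vs p b's.
This means xy²z ∉ L because a^n b^n requires equal counts.

This contradicts the pumping lemma which states xy²z ∈ L.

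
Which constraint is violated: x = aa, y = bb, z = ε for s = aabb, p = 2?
Violated: |xy| ≤ p

The decomposition x = aa, y = bb, z = ε for s = aabb with p = 2
violates the constraint: |xy| ≤ p

|xy| = |aabb| = 4 > 2 = p. The decomposition puts too many characters in xy.

Pumping lemma constraints:
1. xyz = s (decomposition is valid)
2. |xy| ≤ p
3. |y| > 0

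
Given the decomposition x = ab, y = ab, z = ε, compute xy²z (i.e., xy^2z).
ababab

Given x = 'ab', y = 'ab', z = '' and i = 2:

xy^2z = x + y·y·...·y (2 times) + z
       = 'ab' + 'ab'^2 + ''
       = 'ab' + 'abab' + ''
       = 'ababab'

The pumped string is 'ababab' with length 6.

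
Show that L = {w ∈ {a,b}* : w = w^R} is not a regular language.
Assume for contradiction that L is regular, and let p ≥ 1 be the pumping length given by the pumping lemma.
Choose s = a^p b a^p. Then s ∈ L (it reads the same in both directions) and |s| = 2p + 1 ≥ p.
By the pumping lemma, s = xyz for some x, y, z with |xy| ≤ p, |y| ≥ 1, and xy^i z ∈ L for every i ≥ 0.
Since |xy| ≤ p and the first p symbols of s are all a's, y = a^k for some k with 1 ≤ k ≤ p.

Take i = 0: xy⁰z = a^(p − k) b a^p.
Its reversal is a^p b a^(p − k). These differ because the block of a's before the unique b has length p − k in one and p in the other, and p − k ≠ p since k ≥ 1. So xy⁰z is not a palindrome, i.e. xy⁰z ∉ L.

This contradicts the pumping lemma, which requires xy^i z ∈ L for all i ≥ 0.
Hence L = {w ∈ {a,b}* : w = w^R} is not regular. ∎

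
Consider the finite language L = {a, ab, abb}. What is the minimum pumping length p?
p = 4

For a finite language L, the pumping lemma holds vacuously if p > max|s| for s ∈ L.

The longest string in L = {a, ab, abb} has length 3.
If p = 4, then no string s ∈ L has |s| ≥ p, so the condition is vacuously true.

The minimum pumping length is p = 4.

Why no smaller p works: for any p ≤ 3, the longest string s ∈ L has |s| = 3 ≥ p, so it would
have to be pumpable; but pumping up (i = 2, 3, ...) produces ever longer strings, which cannot all lie in the
finite language L. So the pumping property fails for every p ≤ 3.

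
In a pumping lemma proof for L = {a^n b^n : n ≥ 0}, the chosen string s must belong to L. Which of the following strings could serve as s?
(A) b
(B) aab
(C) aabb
(C) aabb

The pumping lemma is applied to a string s that lies in L, so first check membership of each option:
- (A) b has 0 a's and 1 b's; 0 ≠ 1, so it is not in L ✗
- (B) aab has 2 a's and 1 b's; 2 ≠ 1, so it is not in L ✗
- (C) aabb = a^2 b^2 has equal counts (2 = 2), so it is in L ✓

Only (C) aabb is in L, so it is the only candidate that could play the role of s.
(In a complete proof one picks s in terms of the pumping length p so that |s| ≥ p is guaranteed; a fixed string like aabb illustrates the shape of such an s.)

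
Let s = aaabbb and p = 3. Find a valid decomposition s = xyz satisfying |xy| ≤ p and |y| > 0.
x = '', y = 'a', z = 'aabbb'

For s = aaabbb and p = 3, one valid decomposition is:
- x = '' (length 0)
- y = 'a' (length 1)
- z = 'aabbb' (length 5)

Verification:
- xyz = '' + 'a' + 'aabbb' = aaabbb ✓
- |xy| = 1 ≤ 3 ✓
- |y| = 1 > 0 ✓

All pumping lemma constraints are satisfied.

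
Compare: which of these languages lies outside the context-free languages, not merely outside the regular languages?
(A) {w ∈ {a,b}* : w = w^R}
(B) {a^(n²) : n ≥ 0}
(B) {a^(n²) : n ≥ 0}

(B) {a^(n²) : n ≥ 0} requires the CFL pumping lemma.

- {w ∈ {a,b}* : w = w^R} is context-free (but not regular)
  • Can be shown non-regular with the regular pumping lemma
  • After pumping, the string is no longer symmetric

- {a^(n²) : n ≥ 0} is NOT context-free
  • Requires the CFL pumping lemma to prove
  • Gaps between squares grow unboundedly

The CFL pumping lemma is "stronger" in that it can prove non-membership
in the larger class of context-free languages.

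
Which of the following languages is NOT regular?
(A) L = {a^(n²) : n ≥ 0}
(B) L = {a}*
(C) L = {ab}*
(A) {a^(n²) : n ≥ 0}

(A) L = {a^(n²) : n ≥ 0} is NOT regular.

The pumping lemma can be used to prove this:
After pumping, length is no longer a perfect square

The other languages are regular because they can be recognized by finite automata.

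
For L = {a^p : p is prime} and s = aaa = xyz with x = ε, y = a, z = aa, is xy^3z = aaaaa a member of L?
Yes

xy³z = ε · aaa · aa = aaaaa.
aaaaa has length 5, which is prime, so it is in L.
(A single pumped string landing in L is not a contradiction by itself; a non-regularity proof needs some i for which xy^i z ∉ L, for every admissible decomposition.)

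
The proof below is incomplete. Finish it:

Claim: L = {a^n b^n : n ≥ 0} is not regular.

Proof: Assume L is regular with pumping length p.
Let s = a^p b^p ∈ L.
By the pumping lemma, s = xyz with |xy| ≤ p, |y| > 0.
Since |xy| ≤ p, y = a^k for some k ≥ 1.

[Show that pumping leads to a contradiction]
Consider xy²z = a^(p+k) b^p.

Since k ≥ 1, we have p + k > p.
So xy²z has more a's than b's: (p+k) a's vs p b's.
This means xy²z ∉ L because a^n b^n requires equal counts.

This contradicts the pumping lemma which states xy²z ∈ L.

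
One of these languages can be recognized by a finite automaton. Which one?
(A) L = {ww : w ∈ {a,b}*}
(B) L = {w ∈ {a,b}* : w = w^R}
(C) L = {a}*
(C) {a}*

(C) L = {a}* is regular.

This can be recognized by a finite automaton (DFA/NFA).
Regular expressions like {a}* define regular languages.

The other choices are not regular:
- {w ∈ {a,b}* : w = w^R}: After pumping, the string is no longer symmetric
- {ww : w ∈ {a,b}*}: After pumping, the two halves no longer match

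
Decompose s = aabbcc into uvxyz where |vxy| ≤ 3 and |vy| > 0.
u='aa', v='b', x='b', y='c', z='c'

For s = aabbcc with pumping length p = 3:

One valid decomposition:
- u = 'aa'
- v = 'b'
- x = 'b'
- y = 'c'
- z = 'c'

Verification:
- uvxyz = 'aa' + 'b' + 'b' + 'c' + 'c' = aabbcc ✓
- |vxy| = |'bbc'| = 3 ≤ 3 ✓
- |vy| = |'bc'| = 2 > 0 ✓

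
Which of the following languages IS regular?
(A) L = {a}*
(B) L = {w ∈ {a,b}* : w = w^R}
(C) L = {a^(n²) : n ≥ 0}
(A) {a}*

(A) L = {a}* is regular.

This can be recognized by a finite automaton (DFA/NFA).
Regular expressions like {a}* define regular languages.

The other choices are not regular:
- {a^(n²) : n ≥ 0}: After pumping, length is no longer a perfect square
- {w ∈ {a,b}* : w = w^R}: After pumping, the string is no longer symmetric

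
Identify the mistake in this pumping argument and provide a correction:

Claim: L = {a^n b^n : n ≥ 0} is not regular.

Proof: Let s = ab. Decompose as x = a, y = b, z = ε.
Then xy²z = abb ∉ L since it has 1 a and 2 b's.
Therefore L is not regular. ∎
Error: The string s = ab might be shorter than the pumping length p.

Correction: Choose s = a^p b^p to ensure |s| ≥ p. Also, the decomposition is wrong: with |xy| ≤ p, y cannot include b's when s starts with p a's.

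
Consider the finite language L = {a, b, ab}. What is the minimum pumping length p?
p = 3

For a finite language L, the pumping lemma holds vacuously if p > max|s| for s ∈ L.

The longest string in L = {a, b, ab} has length 2.
If p = 3, then no string s ∈ L has |s| ≥ p, so the condition is vacuously true.

The minimum pumping length is p = 3.

Why no smaller p works: for any p ≤ 2, the longest string s ∈ L has |s| = 2 ≥ p, so it would
have to be pumpable; but pumping up (i = 2, 3, ...) produces ever longer strings, which cannot all lie in the
finite language L. So the pumping property fails for every p ≤ 2.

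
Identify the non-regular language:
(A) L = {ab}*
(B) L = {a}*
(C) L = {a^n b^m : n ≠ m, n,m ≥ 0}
(C) {a^n b^m : n ≠ m, n,m ≥ 0}

(C) L = {a^n b^m : n ≠ m, n,m ≥ 0} is NOT regular.

The pumping lemma can be used to prove this:
After pumping a's, we can make n = m

The other languages are regular because they can be recognized by finite automata.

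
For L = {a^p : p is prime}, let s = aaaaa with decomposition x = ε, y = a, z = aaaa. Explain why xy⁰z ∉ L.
xy⁰z = aaaa ∉ L

Pumping with i = 0 replaces y = a by y⁰ = ε:
- Original: s = xyz = aaaaa; aaaaa has length 5, which is prime, so it is in L
- Pumped: xy⁰z = ε · ε · aaaa = aaaa
- aaaa has length 4 = 2 × 2, which is not prime, so it is not in L

The pumping lemma would require xy⁰z ∈ L, so this decomposition yields a contradiction.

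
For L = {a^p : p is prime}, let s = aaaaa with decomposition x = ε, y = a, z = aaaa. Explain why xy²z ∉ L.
xy²z = aaaaaa ∉ L

Pumping with i = 2 replaces y = a by y² = aa:
- Original: s = xyz = aaaaa; aaaaa has length 5, which is prime, so it is in L
- Pumped: xy²z = ε · aa · aaaa = aaaaaa
- aaaaaa has length 6 = 2 × 3, which is not prime, so it is not in L

The pumping lemma would require xy²z ∈ L, so this decomposition yields a contradiction.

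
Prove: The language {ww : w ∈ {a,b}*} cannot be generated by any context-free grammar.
Assume for contradiction that L is context-free, and let p ≥ 1 be the pumping length given by the pumping lemma for CFLs.
Choose s = a^p b^p a^p b^p. Then s ∈ L (take w = a^p b^p) and |s| = 4p ≥ p.
By the CFL pumping lemma, s = uvxyz for some u, v, x, y, z with |vxy| ≤ p, |vy| ≥ 1, and uv^i xy^i z ∈ L for every i ≥ 0.

Write s as four blocks A₁ B₁ A₂ B₂ with A₁ = A₂ = a^p and B₁ = B₂ = b^p. Since |vxy| ≤ p, the window vxy lies inside at most two adjacent blocks. Take i = 0 and let t = uxz, so |t| = 4p − |vy| with 1 ≤ |vy| ≤ p. If |t| is odd, t ∉ L immediately, so assume |vy| is even (hence |vy| ≥ 2) and |t|/2 = 2p − |vy|/2, which satisfies p ≤ |t|/2 ≤ 2p − 1.

Case 1 (vxy inside A₁B₁): t = a^(p−j) b^(p−l) a^p b^p with j + l = |vy|. The second half of t has length < 2p, so it is a suffix of the trailing a^p b^p and ends in b; the first half is a^(p−j) b^(p−l) a^((j+l)/2), which ends in a because (j+l)/2 ≥ 1. The halves differ, so t ∉ L.

Case 2 (vxy inside B₁A₂, straddling the middle): t = a^p b^(p−j) a^(p−l) b^p with j + l = |vy|. If t = ww, then w is a prefix of t of length ≥ p, so w begins with a^p; and w is a suffix of t of length ≥ p, so w ends with b^p. That forces |w| ≥ 2p, contradicting |w| = |t|/2 ≤ 2p − 1. So t ∉ L.

Case 3 (vxy inside A₂B₂): t = a^p b^p a^(p−j) b^(p−l) with j + l = |vy|. The first half of t is a prefix of a^p b^p, so it begins with a; the second half is b^((j+l)/2) a^(p−j) b^(p−l), which begins with b. The halves differ, so t ∉ L.

In every case uv⁰xy⁰z = uxz ∉ L.

This contradicts the CFL pumping lemma, which requires uv^i xy^i z ∈ L for all i ≥ 0.
Hence L = {ww : w ∈ {a,b}*} is not context-free. ∎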